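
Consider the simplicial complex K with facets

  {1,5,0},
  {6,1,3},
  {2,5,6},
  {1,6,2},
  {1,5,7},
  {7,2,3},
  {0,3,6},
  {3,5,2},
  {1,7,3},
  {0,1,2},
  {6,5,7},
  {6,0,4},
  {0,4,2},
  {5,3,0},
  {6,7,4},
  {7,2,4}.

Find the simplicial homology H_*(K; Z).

H_0 = Z,  H_1 = Z^2,  H_2 = Z.

Take the total order 0 < 1 < 2 < 3 < 4 < 5 < 6 < 7 on the vertex set. Then K (dimension 2) consists of the simplices:

  0-simplices (8): [0], [1], [2], [3], [4], [5], [6], [7]
  1-simplices (24): (24 of them)
  2-simplices (16): [0,1,2], [0,1,5], [0,2,4], [0,3,5], [0,3,6], [0,4,6], [1,2,6], [1,3,6], [1,3,7], [1,5,7], [2,3,5], [2,3,7], [2,4,7], [2,5,6], [4,6,7], [5,6,7]

so the chain groups are C_0 ≅ Z^8, C_1 ≅ Z^24, C_2 ≅ Z^16.

Boundary ∂_1: C_1 → C_0 is given by ∂[p,q] = [q] − [p].
As a 8×24 matrix over Z this has rank 7, with invariant factors (1,1,1,1,1,1,1).

The boundary map ∂_2: C_2 → C_1 acts by ∂[p,q,r] = [q,r] − [p,r] + [p,q]. For instance
  ∂[0,2,4] = [2,4] − [0,4] + [0,2],
  ∂[1,3,7] = [3,7] − [1,7] + [1,3].
This gives a 24×16 integer matrix of rank 15; reducing to Smith normal form yields diagonal entries (1,1,1,1,1,1,1,1,1,1,1,1,1,1,1).

From H_k ≅ ker(∂_k) / im(∂_{k+1}) we obtain:

  H_0: rank C_0 − rank ∂_1 = 8 − 7 = 1, and the invariant factors of ∂_1 are all 1, so H_0 = Z.
  H_1: rank ker ∂_1 − rank ∂_2 = (24 − 7) − 15 = 2, and the invariant factors of ∂_2 are all 1, so H_1 = Z^2.
  H_2: rank ker ∂_2 − rank ∂_3 = (16 − 15) − 0 = 1, and there is no ∂_3, so H_2 = Z.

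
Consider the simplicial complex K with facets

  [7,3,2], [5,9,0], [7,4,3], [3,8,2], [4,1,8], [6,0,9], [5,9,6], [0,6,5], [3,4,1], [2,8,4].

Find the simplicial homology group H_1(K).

H_1 = Z.

Order the vertices as 0 < 1 < 2 < 3 < 4 < 5 < 6 < 7 < 8 < 9. Listing each simplex with vertices in this order, K has dimension 2 with simplices:

  0-simplices (10): [0], [1], [2], [3], [4], [5], [6], [7], [8], [9]
  1-simplices (18): [0,5], [0,6], [0,9], [1,3], [1,4], [1,8], [2,3], [2,4], [2,7], [2,8], [3,4], [3,7], [3,8], [4,7], [4,8], [5,6], [5,9], [6,9]
  2-simplices (10): [0,5,6], [0,5,9], [0,6,9], [1,3,4], [1,4,8], [2,3,7], [2,3,8], [2,4,8], [3,4,7], [5,6,9]

Hence C_0 ≅ Z^10, C_1 ≅ Z^18, C_2 ≅ Z^10.

The boundary map ∂_1: C_1 → C_0 sends each edge [p,q] (with p < q) to q − p. For instance
  ∂[0,9] = [9] − [0].
The resulting 10×18 matrix has rank 8, and its Smith normal form has invariant factors (1,1,1,1,1,1,1,1).

The boundary map ∂_2: C_2 → C_1 maps a triangle to the signed sum of its edges. For instance
  ∂[2,3,7] = [3,7] − [2,7] + [2,3],
  ∂[0,6,9] = [6,9] − [0,9] + [0,6].
The 18×10 boundary matrix has rank 9 and Smith normal form diag(1,1,1,1,1,1,1,1,1).

From H_k ≅ ker(∂_k) / im(∂_{k+1}) we obtain:

  H_1: rank ker ∂_1 − rank ∂_2 = (18 − 8) − 9 = 1, and the invariant factors of ∂_2 are all 1, so H_1 = Z.

(K is a triangulation of the disjoint union of the 2-sphere S^2 and the cylinder S^1 x I.)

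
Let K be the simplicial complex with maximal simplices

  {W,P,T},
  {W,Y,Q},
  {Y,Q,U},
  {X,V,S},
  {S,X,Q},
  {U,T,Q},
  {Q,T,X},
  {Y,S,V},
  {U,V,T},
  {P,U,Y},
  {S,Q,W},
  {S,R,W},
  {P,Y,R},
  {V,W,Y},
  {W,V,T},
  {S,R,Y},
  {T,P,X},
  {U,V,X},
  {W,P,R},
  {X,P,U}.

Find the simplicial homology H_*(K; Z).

H_0 ≅ Z,  H_1 ≅ Z × Z/2,  H_2 = 0.

Fix the vertex order P < Q < R < S < T < U < V < W < X < Y and write every simplex with vertices in increasing order. Then dim K = 2 and the simplices of K are:

  0-simplices (10): P, Q, R, S, T, U, V, W, X, Y
  1-simplices (30): PR, PT, PU, PW, PX, PY, QS, QT, QU, QW, QX, QY, RS, RW, RY, SV, SW, SX, SY, TU, TV, TW, TX, UV, UX, UY, VW, VX, VY, WY
  2-simplices (20): PRW, PRY, PTW, PTX, PUX, PUY, QSW, QSX, QTU, QTX, QUY, QWY, RSW, RSY, SVX, SVY, TUV, TVW, UVX, VWY

giving chain groups C_0 ≅ Z^10, C_1 ≅ Z^30, C_2 ≅ Z^20.

∂_1: C_1 → C_0 maps an edge to its endpoints' difference, ∂[p,q] = q − p.
The resulting 10×30 matrix has rank 9, and its Smith normal form has invariant factors (1,1,1,1,1,1,1,1,1).

∂_2: C_2 → C_1 acts by ∂[p,q,r] = [q,r] − [p,r] + [p,q]. For instance
  ∂QTU = TU − QU + QT,
  ∂PRY = RY − PY + PR.
The resulting 30×20 matrix has rank 20, and its Smith normal form has invariant factors (1,1,1,1,1,1,1,1,1,1,1,1,1,1,1,1,1,1,1,2).

Computing H_k = (kernel of ∂_k) / (image of ∂_{k+1}):

  H_0: rank C_0 − rank ∂_1 = 10 − 9 = 1, and the invariant factors of ∂_1 are all 1, so H_0 ≅ Z.
  H_1: rank ker ∂_1 − rank ∂_2 = (30 − 9) − 20 = 1, and ∂_2 has invariant factor 2 > 1, so H_1 ≅ Z × Z/2.
  H_2: rank ker ∂_2 − rank ∂_3 = (20 − 20) − 0 = 0, and there is no ∂_3, so H_2 ≅ 0.

As a check, the Euler characteristic is 10 − 30 + 20 = 0, which agrees with 1 − 1 + 0 = 0.
(K is a triangulation of the Klein bottle.)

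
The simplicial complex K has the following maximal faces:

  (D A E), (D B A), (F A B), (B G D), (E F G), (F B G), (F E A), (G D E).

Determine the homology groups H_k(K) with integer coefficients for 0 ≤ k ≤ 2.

Take the total order A < B < D < E < F < G on the vertex set. Then K (dimension 2) consists of the simplices:

  0-simplices (6): A, B, D, E, F, G
  1-simplices (12): AB, AD, AE, AF, BD, BF, BG, DE, DG, EF, EG, FG
  2-simplices (8): ABD, ABF, ADE, AEF, BDG, BFG, DEG, EFG

Hence C_0 ≅ Z^6, C_1 ≅ Z^12, C_2 ≅ Z^8.

The boundary map ∂_1: C_1 → C_0 sends each edge [p,q] (with p < q) to q − p. For instance
  ∂FG = G − F.
This gives a 6×12 integer matrix of rank 5; reducing to Smith normal form yields diagonal entries (1,1,1,1,1).

∂_2: C_2 → C_1 sends each 2-simplex [p,q,r] to [q,r] − [p,r] + [p,q]. For instance
  ∂ABD = BD − AD + AB,
  ∂EFG = FG − EG + EF.
As a 12×8 matrix over Z this has rank 7, with invariant factors (1,1,1,1,1,1,1).

From H_k ≅ ker(∂_k) / im(∂_{k+1}) we obtain:

  H_0: rank C_0 − rank ∂_1 = 6 − 5 = 1, and the invariant factors of ∂_1 are all 1, so H_0 ≅ Z.
  H_1: rank ker ∂_1 − rank ∂_2 = (12 − 5) − 7 = 0, and the invariant factors of ∂_2 are all 1, so H_1 ≅ 0.
  H_2: rank ker ∂_2 − rank ∂_3 = (8 − 7) − 0 = 1, and there is no ∂_3, so H_2 ≅ Z.

(K is a triangulation of the 2-sphere S^2.)

H_0 ≅ Z,  H_1 = 0,  H_2 ≅ Z.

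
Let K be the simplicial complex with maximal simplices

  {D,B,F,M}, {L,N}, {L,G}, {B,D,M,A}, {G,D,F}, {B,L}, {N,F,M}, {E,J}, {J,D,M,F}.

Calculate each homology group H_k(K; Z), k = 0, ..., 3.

H_0 = Z,  H_1 = Z^2,  H_2 = 0,  H_3 = 0.

K has 10 vertices, 20 edges, 12 triangles, 3 3-simplices.
rank ∂_0 = 0, rank ∂_1 = 9 ⇒ b_0 = 10 − 0 − 9 = 1; all invariant factors of ∂_1 are 1 so no torsion. So H_0 = Z.
rank ∂_1 = 9, rank ∂_2 = 9 ⇒ b_1 = 20 − 9 − 9 = 2; all invariant factors of ∂_2 are 1 so no torsion. So H_1 = Z^2.
rank ∂_2 = 9, rank ∂_3 = 3 ⇒ b_2 = 12 − 9 − 3 = 0; all invariant factors of ∂_3 are 1 so no torsion. So H_2 = 0.
rank ∂_3 = 3, rank ∂_4 = 0 ⇒ b_3 = 3 − 3 − 0 = 0. So H_3 = 0.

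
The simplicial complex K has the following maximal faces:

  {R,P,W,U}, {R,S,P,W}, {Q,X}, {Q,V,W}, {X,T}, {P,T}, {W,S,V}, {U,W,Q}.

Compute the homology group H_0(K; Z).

Fix the vertex order P < Q < R < S < T < U < V < W < X and write every simplex with vertices in increasing order. Then dim K = 3 and the simplices of K are:

  0-simplices (9): P, Q, R, S, T, U, V, W, X
  1-simplices (17): PR, PS, PT, PU, PW, QU, QV, QW, QX, RS, RU, RW, SV, SW, TX, UW, VW
  2-simplices (10): PRS, PRU, PRW, PSW, PUW, QUW, QVW, RSW, RUW, SVW
  3-simplices (2): PRSW, PRUW

Hence C_0 ≅ Z^9, C_1 ≅ Z^17, C_2 ≅ Z^10, C_3 ≅ Z^2.

∂_1: C_1 → C_0 is given by ∂[p,q] = [q] − [p]. For instance
  ∂RU = U − R.
The resulting 9×17 matrix has rank 8, and its Smith normal form has invariant factors (1,1,1,1,1,1,1,1).

The boundary map ∂_2: C_2 → C_1 maps a triangle to the signed sum of its edges. For instance
  ∂RSW = SW − RW + RS,
  ∂PRU = RU − PU + PR.
As a 17×10 matrix over Z this has rank 8, with invariant factors (1,1,1,1,1,1,1,1).

Boundary ∂_3: C_3 → C_2 sends each 3-simplex σ to the alternating sum Σ_i (−1)^i (σ with its i-th vertex removed). For instance
  ∂PRSW = RSW − PSW + PRW − PRS,
  ∂PRUW = RUW − PUW + PRW − PRU.
The 10×2 boundary matrix has rank 2 and Smith normal form diag(1,1).

From H_k ≅ ker(∂_k) / im(∂_{k+1}) we obtain:

  H_0: rank C_0 − rank ∂_1 = 9 − 8 = 1, and the invariant factors of ∂_1 are all 1, so H_0 ≅ Z.

H_0 = Z.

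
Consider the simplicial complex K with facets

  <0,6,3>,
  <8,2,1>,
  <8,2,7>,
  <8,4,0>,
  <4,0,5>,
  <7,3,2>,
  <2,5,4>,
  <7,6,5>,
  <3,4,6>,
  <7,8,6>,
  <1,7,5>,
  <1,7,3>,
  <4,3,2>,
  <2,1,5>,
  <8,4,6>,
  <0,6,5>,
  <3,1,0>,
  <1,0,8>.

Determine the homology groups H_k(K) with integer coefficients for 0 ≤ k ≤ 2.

Take the total order 0 < 1 < 2 < 3 < 4 < 5 < 6 < 7 < 8 on the vertex set. Then K (dimension 2) consists of the simplices:

  0-simplices (9): [0], [1], [2], [3], [4], [5], [6], [7], [8]
  1-simplices (27): (27 of them)
  2-simplices (18): [0,1,3], [0,1,8], [0,3,6], [0,4,5], [0,4,8], [0,5,6], [1,2,5], [1,2,8], [1,3,7], [1,5,7], [2,3,4], [2,3,7], [2,4,5], [2,7,8], [3,4,6], [4,6,8], [5,6,7], [6,7,8]

so the chain groups are C_0 ≅ Z^9, C_1 ≅ Z^27, C_2 ≅ Z^18.

∂_1: C_1 → C_0 maps an edge to its endpoints' difference, ∂[p,q] = q − p. For instance
  ∂[3,6] = [6] − [3].
This gives a 9×27 integer matrix of rank 8; reducing to Smith normal form yields diagonal entries (1,1,1,1,1,1,1,1).

Boundary ∂_2: C_2 → C_1 sends each 2-simplex [p,q,r] to [q,r] − [p,r] + [p,q]. For instance
  ∂[1,2,8] = [2,8] − [1,8] + [1,2],
  ∂[2,3,7] = [3,7] − [2,7] + [2,3].
This gives a 27×18 integer matrix of rank 18; reducing to Smith normal form yields diagonal entries (1,1,1,1,1,1,1,1,1,1,1,1,1,1,1,1,1,2).

Reading off H_k = ker ∂_k / im ∂_{k+1}:

  H_0: rank C_0 − rank ∂_1 = 9 − 8 = 1, and the invariant factors of ∂_1 are all 1, so H_0 ≅ Z.
  H_1: rank ker ∂_1 − rank ∂_2 = (27 − 8) − 18 = 1, and ∂_2 has invariant factor 2 > 1, so H_1 ≅ Z ⊕ Z_2.
  H_2: rank ker ∂_2 − rank ∂_3 = (18 − 18) − 0 = 0, and there is no ∂_3, so H_2 ≅ 0.

As a check, the Euler characteristic is 9 − 27 + 18 = 0, which agrees with 1 − 1 + 0 = 0.

H_0 ≅ Z,  H_1 ≅ Z ⊕ Z_2,  H_2 = 0.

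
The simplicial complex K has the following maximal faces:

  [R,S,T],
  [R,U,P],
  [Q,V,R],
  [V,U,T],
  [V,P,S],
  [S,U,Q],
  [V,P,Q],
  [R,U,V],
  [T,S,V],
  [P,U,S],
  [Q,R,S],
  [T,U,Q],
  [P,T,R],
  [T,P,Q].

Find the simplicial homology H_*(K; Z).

Order the vertices as P < Q < R < S < T < U < V. Listing each simplex with vertices in this order, K has dimension 2 with simplices:

  0-simplices (7): P, Q, R, S, T, U, V
  1-simplices (21): PQ, PR, PS, PT, PU, PV, QR, QS, QT, QU, QV, RS, RT, RU, RV, ST, SU, SV, TU, TV, UV
  2-simplices (14): PQT, PQV, PRT, PRU, PSU, PSV, QRS, QRV, QSU, QTU, RST, RUV, STV, TUV

Hence C_0 ≅ Z^7, C_1 ≅ Z^21, C_2 ≅ Z^14.

Boundary ∂_1: C_1 → C_0 is given by ∂[p,q] = [q] − [p].
As a 7×21 matrix over Z this has rank 6, with invariant factors (1,1,1,1,1,1).

The boundary map ∂_2: C_2 → C_1 acts by ∂[p,q,r] = [q,r] − [p,r] + [p,q]. For instance
  ∂QRS = RS − QS + QR,
  ∂PSV = SV − PV + PS.
This gives a 21×14 integer matrix of rank 13; reducing to Smith normal form yields diagonal entries (1,1,1,1,1,1,1,1,1,1,1,1,1).

From H_k ≅ ker(∂_k) / im(∂_{k+1}) we obtain:

  H_0: rank C_0 − rank ∂_1 = 7 − 6 = 1, and the invariant factors of ∂_1 are all 1, so H_0 ≅ Z.
  H_1: rank ker ∂_1 − rank ∂_2 = (21 − 6) − 13 = 2, and the invariant factors of ∂_2 are all 1, so H_1 ≅ Z^2.
  H_2: rank ker ∂_2 − rank ∂_3 = (14 − 13) − 0 = 1, and there is no ∂_3, so H_2 ≅ Z.

(K is a triangulation of the torus T^2.)

H_0 = Z,  H_1 = Z^2,  H_2 = Z.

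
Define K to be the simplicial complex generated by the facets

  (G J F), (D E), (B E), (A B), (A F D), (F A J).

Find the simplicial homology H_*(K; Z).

H_0 ≅ Z,  H_1 ≅ Z,  H_2 = 0.

K has 7 vertices, 10 edges, 3 triangles.
rank ∂_0 = 0, rank ∂_1 = 6 ⇒ b_0 = 7 − 0 − 6 = 1; all invariant factors of ∂_1 are 1 so no torsion. So H_0 = Z.
rank ∂_1 = 6, rank ∂_2 = 3 ⇒ b_1 = 10 − 6 − 3 = 1; all invariant factors of ∂_2 are 1 so no torsion. So H_1 = Z.
rank ∂_2 = 3, rank ∂_3 = 0 ⇒ b_2 = 3 − 3 − 0 = 0. So H_2 = 0.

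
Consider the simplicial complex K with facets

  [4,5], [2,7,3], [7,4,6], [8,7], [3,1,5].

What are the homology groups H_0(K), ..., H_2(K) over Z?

H_0 = Z,  H_1 = Z,  H_2 = 0.

K has 8 vertices, 11 edges, 3 triangles.
rank ∂_0 = 0, rank ∂_1 = 7 ⇒ b_0 = 8 − 0 − 7 = 1; all invariant factors of ∂_1 are 1 so no torsion. So H_0 = Z.
rank ∂_1 = 7, rank ∂_2 = 3 ⇒ b_1 = 11 − 7 − 3 = 1; all invariant factors of ∂_2 are 1 so no torsion. So H_1 = Z.
rank ∂_2 = 3, rank ∂_3 = 0 ⇒ b_2 = 3 − 3 − 0 = 0. So H_2 = 0.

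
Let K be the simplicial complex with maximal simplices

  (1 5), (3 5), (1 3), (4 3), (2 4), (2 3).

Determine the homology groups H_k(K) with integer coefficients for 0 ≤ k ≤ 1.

Order the vertices as 1 < 2 < 3 < 4 < 5. Listing each simplex with vertices in this order, K has dimension 1 with simplices:

  0-simplices (5): [1], [2], [3], [4], [5]
  1-simplices (6): [1,3], [1,5], [2,3], [2,4], [3,4], [3,5]

giving chain groups C_0 ≅ Z^5, C_1 ≅ Z^6.

The boundary map ∂_1: C_1 → C_0 maps an edge to its endpoints' difference, ∂[p,q] = q − p.
This gives a 5×6 integer matrix of rank 4; reducing to Smith normal form yields diagonal entries (1,1,1,1).

Computing H_k = (kernel of ∂_k) / (image of ∂_{k+1}):

  H_0: rank C_0 − rank ∂_1 = 5 − 4 = 1, and the invariant factors of ∂_1 are all 1, so H_0 = Z.
  H_1: rank ker ∂_1 − rank ∂_2 = (6 − 4) − 0 = 2, and there is no ∂_2, so H_1 = Z^2.

As a check, the Euler characteristic is 5 − 6 = -1, which agrees with 1 − 2 = -1.
(K is a triangulation of a wedge of 2 circles.)

H_0 = Z,  H_1 = Z^2.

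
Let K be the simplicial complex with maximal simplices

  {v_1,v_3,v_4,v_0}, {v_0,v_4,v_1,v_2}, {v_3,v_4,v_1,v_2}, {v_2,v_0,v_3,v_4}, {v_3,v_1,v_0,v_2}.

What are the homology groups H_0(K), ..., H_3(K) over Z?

Fix the vertex order v_0 < v_1 < v_2 < v_3 < v_4 and write every simplex with vertices in increasing order. Then dim K = 3 and the simplices of K are:

  0-simplices (5): [v_0], [v_1], [v_2], [v_3], [v_4]
  1-simplices (10): [v_0,v_1], [v_0,v_2], [v_0,v_3], [v_0,v_4], [v_1,v_2], [v_1,v_3], [v_1,v_4], [v_2,v_3], [v_2,v_4], [v_3,v_4]
  2-simplices (10): [v_0,v_1,v_2], [v_0,v_1,v_3], [v_0,v_1,v_4], [v_0,v_2,v_3], [v_0,v_2,v_4], [v_0,v_3,v_4], [v_1,v_2,v_3], [v_1,v_2,v_4], [v_1,v_3,v_4], [v_2,v_3,v_4]
  3-simplices (5): [v_0,v_1,v_2,v_3], [v_0,v_1,v_2,v_4], [v_0,v_1,v_3,v_4], [v_0,v_2,v_3,v_4], [v_1,v_2,v_3,v_4]

giving chain groups C_0 ≅ Z^5, C_1 ≅ Z^10, C_2 ≅ Z^10, C_3 ≅ Z^5.

Boundary ∂_1: C_1 → C_0 sends each edge [p,q] (with p < q) to q − p.
The resulting 5×10 matrix has rank 4, and its Smith normal form has invariant factors (1,1,1,1).

∂_2: C_2 → C_1 maps a triangle to the signed sum of its edges. For instance
  ∂[v_0,v_2,v_4] = [v_2,v_4] − [v_0,v_4] + [v_0,v_2],
  ∂[v_1,v_2,v_4] = [v_2,v_4] − [v_1,v_4] + [v_1,v_2].
As a 10×10 matrix over Z this has rank 6, with invariant factors (1,1,1,1,1,1).

The boundary map ∂_3: C_3 → C_2 sends each 3-simplex σ to the alternating sum Σ_i (−1)^i (σ with its i-th vertex removed). For instance
  ∂[v_0,v_2,v_3,v_4] = [v_2,v_3,v_4] − [v_0,v_3,v_4] + [v_0,v_2,v_4] − [v_0,v_2,v_3],
  ∂[v_0,v_1,v_2,v_4] = [v_1,v_2,v_4] − [v_0,v_2,v_4] + [v_0,v_1,v_4] − [v_0,v_1,v_2].
The 10×5 boundary matrix has rank 4 and Smith normal form diag(1,1,1,1).

Now H_k = ker ∂_k / im ∂_{k+1}, so:

  H_0: rank C_0 − rank ∂_1 = 5 − 4 = 1, and the invariant factors of ∂_1 are all 1, so H_0 ≅ Z.
  H_1: rank ker ∂_1 − rank ∂_2 = (10 − 4) − 6 = 0, and the invariant factors of ∂_2 are all 1, so H_1 ≅ 0.
  H_2: rank ker ∂_2 − rank ∂_3 = (10 − 6) − 4 = 0, and the invariant factors of ∂_3 are all 1, so H_2 ≅ 0.
  H_3: rank ker ∂_3 − rank ∂_4 = (5 − 4) − 0 = 1, and there is no ∂_4, so H_3 ≅ Z.

H_0 = Z,  H_1 = 0,  H_2 = 0,  H_3 = Z.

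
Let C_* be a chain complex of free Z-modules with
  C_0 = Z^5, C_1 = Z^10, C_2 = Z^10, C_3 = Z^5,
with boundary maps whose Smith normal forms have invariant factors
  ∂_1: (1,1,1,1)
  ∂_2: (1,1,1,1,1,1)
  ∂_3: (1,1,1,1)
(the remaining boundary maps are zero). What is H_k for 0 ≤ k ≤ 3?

H_0: b_0 = 5 − 0 − 4 = 1; torsion from ∂_1 factors > 1: none. So H_0 ≅ Z.
H_1: b_1 = 10 − 4 − 6 = 0; torsion from ∂_2 factors > 1: none. So H_1 ≅ 0.
H_2: b_2 = 10 − 6 − 4 = 0; torsion from ∂_3 factors > 1: none. So H_2 ≅ 0.
H_3: b_3 = 5 − 4 − 0 = 1; torsion from ∂_4 factors > 1: none. So H_3 ≅ Z.

H_0 ≅ Z,  H_1 = 0,  H_2 = 0,  H_3 ≅ Z.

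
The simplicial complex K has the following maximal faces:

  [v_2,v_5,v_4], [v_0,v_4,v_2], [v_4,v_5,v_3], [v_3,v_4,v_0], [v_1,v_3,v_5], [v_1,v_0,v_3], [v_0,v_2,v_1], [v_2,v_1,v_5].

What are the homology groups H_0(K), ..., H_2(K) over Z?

H_0 ≅ Z,  H_1 = 0,  H_2 ≅ Z.

Take the total order v_0 < v_1 < v_2 < v_3 < v_4 < v_5 on the vertex set. Then K (dimension 2) consists of the simplices:

  0-simplices (6): [v_0], [v_1], [v_2], [v_3], [v_4], [v_5]
  1-simplices (12): [v_0,v_1], [v_0,v_2], [v_0,v_3], [v_0,v_4], [v_1,v_2], [v_1,v_3], [v_1,v_5], [v_2,v_4], [v_2,v_5], [v_3,v_4], [v_3,v_5], [v_4,v_5]
  2-simplices (8): [v_0,v_1,v_2], [v_0,v_1,v_3], [v_0,v_2,v_4], [v_0,v_3,v_4], [v_1,v_2,v_5], [v_1,v_3,v_5], [v_2,v_4,v_5], [v_3,v_4,v_5]

giving chain groups C_0 ≅ Z^6, C_1 ≅ Z^12, C_2 ≅ Z^8.

The boundary map ∂_1: C_1 → C_0 sends each edge [p,q] (with p < q) to q − p.
This gives a 6×12 integer matrix of rank 5; reducing to Smith normal form yields diagonal entries (1,1,1,1,1).

Boundary ∂_2: C_2 → C_1 maps a triangle to the signed sum of its edges. For instance
  ∂[v_0,v_2,v_4] = [v_2,v_4] − [v_0,v_4] + [v_0,v_2],
  ∂[v_0,v_3,v_4] = [v_3,v_4] − [v_0,v_4] + [v_0,v_3].
The 12×8 boundary matrix has rank 7 and Smith normal form diag(1,1,1,1,1,1,1).

From H_k ≅ ker(∂_k) / im(∂_{k+1}) we obtain:

  H_0: rank C_0 − rank ∂_1 = 6 − 5 = 1, and the invariant factors of ∂_1 are all 1, so H_0 ≅ Z.
  H_1: rank ker ∂_1 − rank ∂_2 = (12 − 5) − 7 = 0, and the invariant factors of ∂_2 are all 1, so H_1 ≅ 0.
  H_2: rank ker ∂_2 − rank ∂_3 = (8 − 7) − 0 = 1, and there is no ∂_3, so H_2 ≅ Z.

As a check, the Euler characteristic is 6 − 12 + 8 = 2, which agrees with 1 − 0 + 1 = 2.
(K is a triangulation of the 2-sphere S^2.)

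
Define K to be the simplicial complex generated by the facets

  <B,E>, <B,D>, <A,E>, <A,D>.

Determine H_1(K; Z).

We work with the vertex ordering A < B < D < E. The simplices of K, each written with vertices in increasing order, are:

  0-simplices (4): A, B, D, E
  1-simplices (4): AD, AE, BD, BE

Hence C_0 ≅ Z^4, C_1 ≅ Z^4.

∂_1: C_1 → C_0 sends each edge [p,q] (with p < q) to q − p. For instance
  ∂BE = E − B.
As a 4×4 matrix over Z this has rank 3, with invariant factors (1,1,1).

From H_k ≅ ker(∂_k) / im(∂_{k+1}) we obtain:

  H_1: rank ker ∂_1 − rank ∂_2 = (4 − 3) − 0 = 1, and there is no ∂_2, so H_1 ≅ Z.

(K is a triangulation of the circle S^1.)

H_1 ≅ Z.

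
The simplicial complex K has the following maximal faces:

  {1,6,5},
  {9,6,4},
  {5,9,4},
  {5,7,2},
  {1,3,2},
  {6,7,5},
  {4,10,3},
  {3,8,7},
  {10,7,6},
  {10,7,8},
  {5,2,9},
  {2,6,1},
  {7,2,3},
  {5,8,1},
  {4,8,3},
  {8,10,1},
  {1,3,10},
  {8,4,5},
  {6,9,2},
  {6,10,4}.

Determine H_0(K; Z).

H_0 = Z.

Fix the vertex order 1 < 2 < 3 < 4 < 5 < 6 < 7 < 8 < 9 < 10 and write every simplex with vertices in increasing order. Then dim K = 2 and the simplices of K are:

  0-simplices (10): [1], [2], [3], [4], [5], [6], [7], [8], [9], [10]
  1-simplices (30): (30 of them)
  2-simplices (20): (20 of them)

giving chain groups C_0 ≅ Z^10, C_1 ≅ Z^30, C_2 ≅ Z^20.

∂_1: C_1 → C_0 sends each edge [p,q] (with p < q) to q − p. For instance
  ∂[1,8] = [8] − [1].
The resulting 10×30 matrix has rank 9, and its Smith normal form has invariant factors (1,1,1,1,1,1,1,1,1).

The boundary map ∂_2: C_2 → C_1 acts by ∂[p,q,r] = [q,r] − [p,r] + [p,q]. For instance
  ∂[1,8,10] = [8,10] − [1,10] + [1,8],
  ∂[6,7,10] = [7,10] − [6,10] + [6,7].
The resulting 30×20 matrix has rank 20, and its Smith normal form has invariant factors (1,1,1,1,1,1,1,1,1,1,1,1,1,1,1,1,1,1,1,2).

Now H_k = ker ∂_k / im ∂_{k+1}, so:

  H_0: rank C_0 − rank ∂_1 = 10 − 9 = 1, and the invariant factors of ∂_1 are all 1, so H_0 ≅ Z.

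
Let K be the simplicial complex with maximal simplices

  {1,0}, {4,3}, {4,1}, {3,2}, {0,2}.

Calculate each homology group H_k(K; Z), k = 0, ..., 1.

H_0 ≅ Z,  H_1 ≅ Z.

Take the total order 0 < 1 < 2 < 3 < 4 on the vertex set. Then K (dimension 1) consists of the simplices:

  0-simplices (5): [0], [1], [2], [3], [4]
  1-simplices (5): [0,1], [0,2], [1,4], [2,3], [3,4]

so the chain groups are C_0 ≅ Z^5, C_1 ≅ Z^5.

Boundary ∂_1: C_1 → C_0 sends each edge [p,q] (with p < q) to q − p. For instance
  ∂[0,2] = [2] − [0].
The 5×5 boundary matrix has rank 4 and Smith normal form diag(1,1,1,1).

From H_k ≅ ker(∂_k) / im(∂_{k+1}) we obtain:

  H_0: rank C_0 − rank ∂_1 = 5 − 4 = 1, and the invariant factors of ∂_1 are all 1, so H_0 = Z.
  H_1: rank ker ∂_1 − rank ∂_2 = (5 − 4) − 0 = 1, and there is no ∂_2, so H_1 = Z.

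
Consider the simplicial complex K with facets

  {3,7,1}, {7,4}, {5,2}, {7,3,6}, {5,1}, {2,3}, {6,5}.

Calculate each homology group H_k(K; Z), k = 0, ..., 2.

H_0 = Z,  H_1 = Z^2,  H_2 = 0.

Fix the vertex order 1 < 2 < 3 < 4 < 5 < 6 < 7 and write every simplex with vertices in increasing order. Then dim K = 2 and the simplices of K are:

  0-simplices (7): [1], [2], [3], [4], [5], [6], [7]
  1-simplices (10): [1,3], [1,5], [1,7], [2,3], [2,5], [3,6], [3,7], [4,7], [5,6], [6,7]
  2-simplices (2): [1,3,7], [3,6,7]

Hence C_0 ≅ Z^7, C_1 ≅ Z^10, C_2 ≅ Z^2.

The boundary map ∂_1: C_1 → C_0 sends each edge [p,q] (with p < q) to q − p. For instance
  ∂[1,5] = [5] − [1].
This gives a 7×10 integer matrix of rank 6; reducing to Smith normal form yields diagonal entries (1,1,1,1,1,1).

The boundary map ∂_2: C_2 → C_1 sends each 2-simplex [p,q,r] to [q,r] − [p,r] + [p,q]. For instance
  ∂[1,3,7] = [3,7] − [1,7] + [1,3],
  ∂[3,6,7] = [6,7] − [3,7] + [3,6].
As a 10×2 matrix over Z this has rank 2, with invariant factors (1,1).

Computing H_k = (kernel of ∂_k) / (image of ∂_{k+1}):

  H_0: rank C_0 − rank ∂_1 = 7 − 6 = 1, and the invariant factors of ∂_1 are all 1, so H_0 = Z.
  H_1: rank ker ∂_1 − rank ∂_2 = (10 − 6) − 2 = 2, and the invariant factors of ∂_2 are all 1, so H_1 = Z^2.
  H_2: rank ker ∂_2 − rank ∂_3 = (2 − 2) − 0 = 0, and there is no ∂_3, so H_2 = 0.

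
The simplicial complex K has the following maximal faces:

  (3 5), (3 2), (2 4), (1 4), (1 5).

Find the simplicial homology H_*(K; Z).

H_0 = Z,  H_1 = Z.

Fix the vertex order 1 < 2 < 3 < 4 < 5 and write every simplex with vertices in increasing order. Then dim K = 1 and the simplices of K are:

  0-simplices (5): [1], [2], [3], [4], [5]
  1-simplices (5): [1,4], [1,5], [2,3], [2,4], [3,5]

so the chain groups are C_0 ≅ Z^5, C_1 ≅ Z^5.

∂_1: C_1 → C_0 is given by ∂[p,q] = [q] − [p]. For instance
  ∂[2,4] = [4] − [2].
The resulting 5×5 matrix has rank 4, and its Smith normal form has invariant factors (1,1,1,1).

Now H_k = ker ∂_k / im ∂_{k+1}, so:

  H_0: rank C_0 − rank ∂_1 = 5 − 4 = 1, and the invariant factors of ∂_1 are all 1, so H_0 = Z.
  H_1: rank ker ∂_1 − rank ∂_2 = (5 − 4) − 0 = 1, and there is no ∂_2, so H_1 = Z.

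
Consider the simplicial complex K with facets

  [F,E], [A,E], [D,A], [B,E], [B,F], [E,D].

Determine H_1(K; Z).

Order the vertices as A < B < D < E < F. Listing each simplex with vertices in this order, K has dimension 1 with simplices:

  0-simplices (5): A, B, D, E, F
  1-simplices (6): AD, AE, BE, BF, DE, EF

giving chain groups C_0 ≅ Z^5, C_1 ≅ Z^6.

Boundary ∂_1: C_1 → C_0 maps an edge to its endpoints' difference, ∂[p,q] = q − p. For instance
  ∂EF = F − E.
The 5×6 boundary matrix has rank 4 and Smith normal form diag(1,1,1,1).

Computing H_k = (kernel of ∂_k) / (image of ∂_{k+1}):

  H_1: rank ker ∂_1 − rank ∂_2 = (6 − 4) − 0 = 2, and there is no ∂_2, so H_1 = Z^2.

(K is a triangulation of a wedge of 2 circles.)

H_1 = Z^2.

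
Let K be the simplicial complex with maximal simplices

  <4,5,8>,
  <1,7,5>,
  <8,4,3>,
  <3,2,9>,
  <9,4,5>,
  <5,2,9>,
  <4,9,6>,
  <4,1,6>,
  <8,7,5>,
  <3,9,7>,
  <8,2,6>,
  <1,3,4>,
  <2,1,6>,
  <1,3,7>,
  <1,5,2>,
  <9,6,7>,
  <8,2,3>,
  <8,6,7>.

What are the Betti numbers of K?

K has 9 vertices, 27 edges, 18 triangles.
rank ∂_0 = 0, rank ∂_1 = 8 ⇒ b_0 = 9 − 0 − 8 = 1; all invariant factors of ∂_1 are 1 so no torsion. So H_0 ≅ Z.
rank ∂_1 = 8, rank ∂_2 = 17 ⇒ b_1 = 27 − 8 − 17 = 2; all invariant factors of ∂_2 are 1 so no torsion. So H_1 ≅ Z^2.
rank ∂_2 = 17, rank ∂_3 = 0 ⇒ b_2 = 18 − 17 − 0 = 1. So H_2 ≅ Z.

b_0 = 1, b_1 = 2, b_2 = 1.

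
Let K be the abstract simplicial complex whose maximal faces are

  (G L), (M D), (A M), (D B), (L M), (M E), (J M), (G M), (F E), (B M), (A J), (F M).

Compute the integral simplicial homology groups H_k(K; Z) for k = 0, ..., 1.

H_0 = Z,  H_1 = Z^4.

We work with the vertex ordering A < B < D < E < F < G < J < L < M. The simplices of K, each written with vertices in increasing order, are:

  0-simplices (9): A, B, D, E, F, G, J, L, M
  1-simplices (12): AJ, AM, BD, BM, DM, EF, EM, FM, GL, GM, JM, LM

so the chain groups are C_0 ≅ Z^9, C_1 ≅ Z^12.

The boundary map ∂_1: C_1 → C_0 maps an edge to its endpoints' difference, ∂[p,q] = q − p. For instance
  ∂EM = M − E.
The 9×12 boundary matrix has rank 8 and Smith normal form diag(1,1,1,1,1,1,1,1).

Computing H_k = (kernel of ∂_k) / (image of ∂_{k+1}):

  H_0: rank C_0 − rank ∂_1 = 9 − 8 = 1, and the invariant factors of ∂_1 are all 1, so H_0 ≅ Z.
  H_1: rank ker ∂_1 − rank ∂_2 = (12 − 8) − 0 = 4, and there is no ∂_2, so H_1 ≅ Z^4.

As a check, the Euler characteristic is 9 − 12 = -3, which agrees with 1 − 4 = -3.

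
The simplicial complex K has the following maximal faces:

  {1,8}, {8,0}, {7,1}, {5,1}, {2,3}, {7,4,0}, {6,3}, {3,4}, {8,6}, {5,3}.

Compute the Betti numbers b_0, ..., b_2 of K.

Take the total order 0 < 1 < 2 < 3 < 4 < 5 < 6 < 7 < 8 on the vertex set. Then K (dimension 2) consists of the simplices:

  0-simplices (9): [0], [1], [2], [3], [4], [5], [6], [7], [8]
  1-simplices (12): [0,4], [0,7], [0,8], [1,5], [1,7], [1,8], [2,3], [3,4], [3,5], [3,6], [4,7], [6,8]
  2-simplices (1): [0,4,7]

giving chain groups C_0 ≅ Z^9, C_1 ≅ Z^12, C_2 ≅ Z^1.

Boundary ∂_1: C_1 → C_0 sends each edge [p,q] (with p < q) to q − p. For instance
  ∂[0,4] = [4] − [0].
The resulting 9×12 matrix has rank 8, and its Smith normal form has invariant factors (1,1,1,1,1,1,1,1).

∂_2: C_2 → C_1 sends each 2-simplex [p,q,r] to [q,r] − [p,r] + [p,q]. For instance
  ∂[0,4,7] = [4,7] − [0,7] + [0,4].
This gives a 12×1 integer matrix of rank 1; reducing to Smith normal form yields diagonal entries (1).

Computing H_k = (kernel of ∂_k) / (image of ∂_{k+1}):

  H_0: rank C_0 − rank ∂_1 = 9 − 8 = 1, and the invariant factors of ∂_1 are all 1, so H_0 = Z.
  H_1: rank ker ∂_1 − rank ∂_2 = (12 − 8) − 1 = 3, and the invariant factors of ∂_2 are all 1, so H_1 = Z^3.
  H_2: rank ker ∂_2 − rank ∂_3 = (1 − 1) − 0 = 0, and there is no ∂_3, so H_2 = 0.

Hence the Betti numbers are b_0 = 1, b_1 = 3, b_2 = 0.

b_0 = 1, b_1 = 3, b_2 = 0.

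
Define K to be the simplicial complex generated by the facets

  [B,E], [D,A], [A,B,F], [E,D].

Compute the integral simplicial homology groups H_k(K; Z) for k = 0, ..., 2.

We work with the vertex ordering A < B < D < E < F. The simplices of K, each written with vertices in increasing order, are:

  0-simplices (5): A, B, D, E, F
  1-simplices (6): AB, AD, AF, BE, BF, DE
  2-simplices (1): ABF

giving chain groups C_0 ≅ Z^5, C_1 ≅ Z^6, C_2 ≅ Z^1.

Boundary ∂_1: C_1 → C_0 is given by ∂[p,q] = [q] − [p]. For instance
  ∂AF = F − A.
This gives a 5×6 integer matrix of rank 4; reducing to Smith normal form yields diagonal entries (1,1,1,1).

∂_2: C_2 → C_1 sends each 2-simplex [p,q,r] to [q,r] − [p,r] + [p,q]. For instance
  ∂ABF = BF − AF + AB.
As a 6×1 matrix over Z this has rank 1, with invariant factors (1).

Computing H_k = (kernel of ∂_k) / (image of ∂_{k+1}):

  H_0: rank C_0 − rank ∂_1 = 5 − 4 = 1, and the invariant factors of ∂_1 are all 1, so H_0 ≅ Z.
  H_1: rank ker ∂_1 − rank ∂_2 = (6 − 4) − 1 = 1, and the invariant factors of ∂_2 are all 1, so H_1 ≅ Z.
  H_2: rank ker ∂_2 − rank ∂_3 = (1 − 1) − 0 = 0, and there is no ∂_3, so H_2 ≅ 0.

As a check, the Euler characteristic is 5 − 6 + 1 = 0, which agrees with 1 − 1 + 0 = 0.

H_0 ≅ Z,  H_1 ≅ Z,  H_2 = 0.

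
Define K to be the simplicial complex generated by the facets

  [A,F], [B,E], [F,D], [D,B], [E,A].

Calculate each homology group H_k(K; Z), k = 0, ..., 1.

H_0 = Z,  H_1 = Z.

Take the total order A < B < D < E < F on the vertex set. Then K (dimension 1) consists of the simplices:

  0-simplices (5): A, B, D, E, F
  1-simplices (5): AE, AF, BD, BE, DF

Hence C_0 ≅ Z^5, C_1 ≅ Z^5.

Boundary ∂_1: C_1 → C_0 sends each edge [p,q] (with p < q) to q − p. For instance
  ∂AF = F − A.
As a 5×5 matrix over Z this has rank 4, with invariant factors (1,1,1,1).

Reading off H_k = ker ∂_k / im ∂_{k+1}:

  H_0: rank C_0 − rank ∂_1 = 5 − 4 = 1, and the invariant factors of ∂_1 are all 1, so H_0 ≅ Z.
  H_1: rank ker ∂_1 − rank ∂_2 = (5 − 4) − 0 = 1, and there is no ∂_2, so H_1 ≅ Z.

As a check, the Euler characteristic is 5 − 5 = 0, which agrees with 1 − 1 = 0.
(K is a triangulation of the circle S^1.)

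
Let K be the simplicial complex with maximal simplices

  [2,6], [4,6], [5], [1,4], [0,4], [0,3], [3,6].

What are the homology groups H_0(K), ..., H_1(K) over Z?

Order the vertices as 0 < 1 < 2 < 3 < 4 < 5 < 6. Listing each simplex with vertices in this order, K has dimension 1 with simplices:

  0-simplices (7): [0], [1], [2], [3], [4], [5], [6]
  1-simplices (6): [0,3], [0,4], [1,4], [2,6], [3,6], [4,6]

so the chain groups are C_0 ≅ Z^7, C_1 ≅ Z^6.

Boundary ∂_1: C_1 → C_0 maps an edge to its endpoints' difference, ∂[p,q] = q − p. For instance
  ∂[0,3] = [3] − [0].
The resulting 7×6 matrix has rank 5, and its Smith normal form has invariant factors (1,1,1,1,1).

Now H_k = ker ∂_k / im ∂_{k+1}, so:

  H_0: rank C_0 − rank ∂_1 = 7 − 5 = 2, and the invariant factors of ∂_1 are all 1, so H_0 = Z^2.
  H_1: rank ker ∂_1 − rank ∂_2 = (6 − 5) − 0 = 1, and there is no ∂_2, so H_1 = Z.

As a check, the Euler characteristic is 7 − 6 = 1, which agrees with 2 − 1 = 1.

H_0 ≅ Z^2,  H_1 ≅ Z.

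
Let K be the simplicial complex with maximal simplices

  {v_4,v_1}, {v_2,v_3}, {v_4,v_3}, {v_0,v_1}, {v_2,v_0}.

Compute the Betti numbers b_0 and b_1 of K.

Fix the vertex order v_0 < v_1 < v_2 < v_3 < v_4 and write every simplex with vertices in increasing order. Then dim K = 1 and the simplices of K are:

  0-simplices (5): [v_0], [v_1], [v_2], [v_3], [v_4]
  1-simplices (5): [v_0,v_1], [v_0,v_2], [v_1,v_4], [v_2,v_3], [v_3,v_4]

so the chain groups are C_0 ≅ Z^5, C_1 ≅ Z^5.

∂_1: C_1 → C_0 maps an edge to its endpoints' difference, ∂[p,q] = q − p. For instance
  ∂[v_1,v_4] = [v_4] − [v_1].
As a 5×5 matrix over Z this has rank 4, with invariant factors (1,1,1,1).

Reading off H_k = ker ∂_k / im ∂_{k+1}:

  H_0: rank C_0 − rank ∂_1 = 5 − 4 = 1, and the invariant factors of ∂_1 are all 1, so H_0 ≅ Z.
  H_1: rank ker ∂_1 − rank ∂_2 = (5 − 4) − 0 = 1, and there is no ∂_2, so H_1 ≅ Z.

Hence the Betti numbers are b_0 = 1, b_1 = 1.

b_0 = 1, b_1 = 1.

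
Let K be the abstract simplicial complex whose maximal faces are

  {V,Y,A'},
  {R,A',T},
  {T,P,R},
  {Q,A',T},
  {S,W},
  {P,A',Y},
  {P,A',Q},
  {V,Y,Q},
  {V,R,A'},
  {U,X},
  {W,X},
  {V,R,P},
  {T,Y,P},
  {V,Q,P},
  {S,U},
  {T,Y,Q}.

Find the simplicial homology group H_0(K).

H_0 ≅ Z^2.

Take the total order P < Q < R < S < T < U < V < W < X < Y < A' on the vertex set. Then K (dimension 2) consists of the simplices:

  0-simplices (11): [P], [Q], [R], [S], [T], [U], [V], [W], [X], [Y], [A']
  1-simplices (22): [P,Q], [P,R], [P,T], [P,V], [P,Y], [P,A'], [Q,T], [Q,V], [Q,Y], [Q,A'], [R,T], [R,V], [R,A'], [S,U], [S,W], [T,Y], [T,A'], [U,X], [V,Y], [V,A'], [W,X], [Y,A']
  2-simplices (12): [P,Q,V], [P,Q,A'], [P,R,T], [P,R,V], [P,T,Y], [P,Y,A'], [Q,T,Y], [Q,T,A'], [Q,V,Y], [R,T,A'], [R,V,A'], [V,Y,A']

Hence C_0 ≅ Z^11, C_1 ≅ Z^22, C_2 ≅ Z^12.

The boundary map ∂_1: C_1 → C_0 sends each edge [p,q] (with p < q) to q − p.
This gives a 11×22 integer matrix of rank 9; reducing to Smith normal form yields diagonal entries (1,1,1,1,1,1,1,1,1).

∂_2: C_2 → C_1 acts by ∂[p,q,r] = [q,r] − [p,r] + [p,q]. For instance
  ∂[R,T,A'] = [T,A'] − [R,A'] + [R,T],
  ∂[Q,T,A'] = [T,A'] − [Q,A'] + [Q,T].
The 22×12 boundary matrix has rank 12 and Smith normal form diag(1,1,1,1,1,1,1,1,1,1,1,2).

Computing H_k = (kernel of ∂_k) / (image of ∂_{k+1}):

  H_0: rank C_0 − rank ∂_1 = 11 − 9 = 2, and the invariant factors of ∂_1 are all 1, so H_0 ≅ Z^2.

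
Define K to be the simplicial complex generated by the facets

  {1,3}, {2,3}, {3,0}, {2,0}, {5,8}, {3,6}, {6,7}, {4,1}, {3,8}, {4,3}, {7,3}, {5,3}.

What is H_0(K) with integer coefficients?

H_0 = Z.

Take the total order 0 < 1 < 2 < 3 < 4 < 5 < 6 < 7 < 8 on the vertex set. Then K (dimension 1) consists of the simplices:

  0-simplices (9): [0], [1], [2], [3], [4], [5], [6], [7], [8]
  1-simplices (12): [0,2], [0,3], [1,3], [1,4], [2,3], [3,4], [3,5], [3,6], [3,7], [3,8], [5,8], [6,7]

so the chain groups are C_0 ≅ Z^9, C_1 ≅ Z^12.

∂_1: C_1 → C_0 sends each edge [p,q] (with p < q) to q − p. For instance
  ∂[3,7] = [7] − [3].
This gives a 9×12 integer matrix of rank 8; reducing to Smith normal form yields diagonal entries (1,1,1,1,1,1,1,1).

Reading off H_k = ker ∂_k / im ∂_{k+1}:

  H_0: rank C_0 − rank ∂_1 = 9 − 8 = 1, and the invariant factors of ∂_1 are all 1, so H_0 = Z.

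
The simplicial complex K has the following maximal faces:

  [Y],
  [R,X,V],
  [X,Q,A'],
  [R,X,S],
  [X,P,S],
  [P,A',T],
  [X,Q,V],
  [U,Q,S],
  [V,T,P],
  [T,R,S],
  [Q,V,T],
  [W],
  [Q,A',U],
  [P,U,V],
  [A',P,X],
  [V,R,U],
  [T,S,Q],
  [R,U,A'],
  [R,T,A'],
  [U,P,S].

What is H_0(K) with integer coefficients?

K has 11 vertices, 27 edges, 18 triangles.
rank ∂_0 = 0, rank ∂_1 = 8 ⇒ b_0 = 11 − 0 − 8 = 3; all invariant factors of ∂_1 are 1 so no torsion. So H_0 = Z^3.

H_0 = Z^3.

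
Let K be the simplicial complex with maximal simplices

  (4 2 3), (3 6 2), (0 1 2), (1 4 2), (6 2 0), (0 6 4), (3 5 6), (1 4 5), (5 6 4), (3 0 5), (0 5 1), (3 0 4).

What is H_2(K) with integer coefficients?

Order the vertices as 0 < 1 < 2 < 3 < 4 < 5 < 6. Listing each simplex with vertices in this order, K has dimension 2 with simplices:

  0-simplices (7): [0], [1], [2], [3], [4], [5], [6]
  1-simplices (18): [0,1], [0,2], [0,3], [0,4], [0,5], [0,6], [1,2], [1,4], [1,5], [2,3], [2,4], [2,6], [3,4], [3,5], [3,6], [4,5], [4,6], [5,6]
  2-simplices (12): [0,1,2], [0,1,5], [0,2,6], [0,3,4], [0,3,5], [0,4,6], [1,2,4], [1,4,5], [2,3,4], [2,3,6], [3,5,6], [4,5,6]

so the chain groups are C_0 ≅ Z^7, C_1 ≅ Z^18, C_2 ≅ Z^12.

The boundary map ∂_1: C_1 → C_0 maps an edge to its endpoints' difference, ∂[p,q] = q − p. For instance
  ∂[2,3] = [3] − [2].
The resulting 7×18 matrix has rank 6, and its Smith normal form has invariant factors (1,1,1,1,1,1).

The boundary map ∂_2: C_2 → C_1 maps a triangle to the signed sum of its edges. For instance
  ∂[0,3,4] = [3,4] − [0,4] + [0,3],
  ∂[3,5,6] = [5,6] − [3,6] + [3,5].
As a 18×12 matrix over Z this has rank 12, with invariant factors (1,1,1,1,1,1,1,1,1,1,1,2).

Reading off H_k = ker ∂_k / im ∂_{k+1}:

  H_2: rank ker ∂_2 − rank ∂_3 = (12 − 12) − 0 = 0, and there is no ∂_3, so H_2 = 0.

(K is a triangulation of the real projective plane RP^2.)

H_2 = 0.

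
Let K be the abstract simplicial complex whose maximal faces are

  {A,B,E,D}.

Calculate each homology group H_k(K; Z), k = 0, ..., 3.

H_0 = Z,  H_1 = 0,  H_2 = 0,  H_3 = 0.

K has 4 vertices, 6 edges, 4 triangles, 1 3-simplex.
rank ∂_0 = 0, rank ∂_1 = 3 ⇒ b_0 = 4 − 0 − 3 = 1; all invariant factors of ∂_1 are 1 so no torsion. So H_0 ≅ Z.
rank ∂_1 = 3, rank ∂_2 = 3 ⇒ b_1 = 6 − 3 − 3 = 0; all invariant factors of ∂_2 are 1 so no torsion. So H_1 ≅ 0.
rank ∂_2 = 3, rank ∂_3 = 1 ⇒ b_2 = 4 − 3 − 1 = 0; all invariant factors of ∂_3 are 1 so no torsion. So H_2 ≅ 0.
rank ∂_3 = 1, rank ∂_4 = 0 ⇒ b_3 = 1 − 1 − 0 = 0. So H_3 ≅ 0.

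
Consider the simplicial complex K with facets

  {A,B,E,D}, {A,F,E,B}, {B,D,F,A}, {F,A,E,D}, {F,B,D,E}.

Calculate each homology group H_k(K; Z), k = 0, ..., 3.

Order the vertices as A < B < D < E < F. Listing each simplex with vertices in this order, K has dimension 3 with simplices:

  0-simplices (5): A, B, D, E, F
  1-simplices (10): AB, AD, AE, AF, BD, BE, BF, DE, DF, EF
  2-simplices (10): ABD, ABE, ABF, ADE, ADF, AEF, BDE, BDF, BEF, DEF
  3-simplices (5): ABDE, ABDF, ABEF, ADEF, BDEF

so the chain groups are C_0 ≅ Z^5, C_1 ≅ Z^10, C_2 ≅ Z^10, C_3 ≅ Z^5.

Boundary ∂_1: C_1 → C_0 maps an edge to its endpoints' difference, ∂[p,q] = q − p.
This gives a 5×10 integer matrix of rank 4; reducing to Smith normal form yields diagonal entries (1,1,1,1).

Boundary ∂_2: C_2 → C_1 acts by ∂[p,q,r] = [q,r] − [p,r] + [p,q]. For instance
  ∂ADE = DE − AE + AD,
  ∂AEF = EF − AF + AE.
The resulting 10×10 matrix has rank 6, and its Smith normal form has invariant factors (1,1,1,1,1,1).

The boundary map ∂_3: C_3 → C_2 sends each 3-simplex σ to the alternating sum Σ_i (−1)^i (σ with its i-th vertex removed). For instance
  ∂ABEF = BEF − AEF + ABF − ABE,
  ∂ADEF = DEF − AEF + ADF − ADE.
The 10×5 boundary matrix has rank 4 and Smith normal form diag(1,1,1,1).

Reading off H_k = ker ∂_k / im ∂_{k+1}:

  H_0: rank C_0 − rank ∂_1 = 5 − 4 = 1, and the invariant factors of ∂_1 are all 1, so H_0 ≅ Z.
  H_1: rank ker ∂_1 − rank ∂_2 = (10 − 4) − 6 = 0, and the invariant factors of ∂_2 are all 1, so H_1 ≅ 0.
  H_2: rank ker ∂_2 − rank ∂_3 = (10 − 6) − 4 = 0, and the invariant factors of ∂_3 are all 1, so H_2 ≅ 0.
  H_3: rank ker ∂_3 − rank ∂_4 = (5 − 4) − 0 = 1, and there is no ∂_4, so H_3 ≅ Z.

As a check, the Euler characteristic is 5 − 10 + 10 − 5 = 0, which agrees with 1 − 0 + 0 − 1 = 0.
(K is a triangulation of the 3-sphere S^3.)

H_0 ≅ Z,  H_1 = 0,  H_2 = 0,  H_3 ≅ Z.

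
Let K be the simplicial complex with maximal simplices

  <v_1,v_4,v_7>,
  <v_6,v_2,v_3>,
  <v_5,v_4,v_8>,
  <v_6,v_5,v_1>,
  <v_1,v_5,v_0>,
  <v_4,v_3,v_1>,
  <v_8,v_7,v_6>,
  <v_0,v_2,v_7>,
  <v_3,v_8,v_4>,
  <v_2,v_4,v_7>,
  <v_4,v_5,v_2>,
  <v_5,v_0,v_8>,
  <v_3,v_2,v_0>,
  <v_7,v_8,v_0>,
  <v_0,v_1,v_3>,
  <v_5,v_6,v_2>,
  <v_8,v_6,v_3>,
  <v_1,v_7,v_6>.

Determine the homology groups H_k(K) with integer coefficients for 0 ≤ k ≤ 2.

H_0 = Z,  H_1 = Z^2,  H_2 = Z.

Take the total order v_0 < v_1 < v_2 < v_3 < v_4 < v_5 < v_6 < v_7 < v_8 on the vertex set. Then K (dimension 2) consists of the simplices:

  0-simplices (9): [v_0], [v_1], [v_2], [v_3], [v_4], [v_5], [v_6], [v_7], [v_8]
  1-simplices (27): (27 of them)
  2-simplices (18): (18 of them)

Hence C_0 ≅ Z^9, C_1 ≅ Z^27, C_2 ≅ Z^18.

∂_1: C_1 → C_0 maps an edge to its endpoints' difference, ∂[p,q] = q − p.
The 9×27 boundary matrix has rank 8 and Smith normal form diag(1,1,1,1,1,1,1,1).

∂_2: C_2 → C_1 maps a triangle to the signed sum of its edges. For instance
  ∂[v_3,v_6,v_8] = [v_6,v_8] − [v_3,v_8] + [v_3,v_6],
  ∂[v_0,v_1,v_5] = [v_1,v_5] − [v_0,v_5] + [v_0,v_1].
This gives a 27×18 integer matrix of rank 17; reducing to Smith normal form yields diagonal entries (1,1,1,1,1,1,1,1,1,1,1,1,1,1,1,1,1).

Computing H_k = (kernel of ∂_k) / (image of ∂_{k+1}):

  H_0: rank C_0 − rank ∂_1 = 9 − 8 = 1, and the invariant factors of ∂_1 are all 1, so H_0 = Z.
  H_1: rank ker ∂_1 − rank ∂_2 = (27 − 8) − 17 = 2, and the invariant factors of ∂_2 are all 1, so H_1 = Z^2.
  H_2: rank ker ∂_2 − rank ∂_3 = (18 − 17) − 0 = 1, and there is no ∂_3, so H_2 = Z.

As a check, the Euler characteristic is 9 − 27 + 18 = 0, which agrees with 1 − 2 + 1 = 0.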